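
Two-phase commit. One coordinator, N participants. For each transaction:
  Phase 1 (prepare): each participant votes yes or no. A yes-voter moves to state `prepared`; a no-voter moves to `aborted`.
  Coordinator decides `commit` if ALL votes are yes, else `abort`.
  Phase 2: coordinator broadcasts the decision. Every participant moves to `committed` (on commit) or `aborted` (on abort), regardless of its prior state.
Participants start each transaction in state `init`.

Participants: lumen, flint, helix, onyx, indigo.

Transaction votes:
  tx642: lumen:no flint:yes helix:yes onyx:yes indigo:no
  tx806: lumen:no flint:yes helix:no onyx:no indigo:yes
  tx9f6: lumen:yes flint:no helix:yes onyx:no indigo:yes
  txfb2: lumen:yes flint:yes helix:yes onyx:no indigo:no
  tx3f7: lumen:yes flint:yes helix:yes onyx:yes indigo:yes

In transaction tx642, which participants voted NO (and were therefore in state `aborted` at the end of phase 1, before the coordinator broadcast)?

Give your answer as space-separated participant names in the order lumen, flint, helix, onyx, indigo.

Txn tx642 phase 1: lumen no -> aborted; flint yes -> prepared; helix yes -> prepared; onyx yes -> prepared; indigo no -> aborted

Answer: lumen indigo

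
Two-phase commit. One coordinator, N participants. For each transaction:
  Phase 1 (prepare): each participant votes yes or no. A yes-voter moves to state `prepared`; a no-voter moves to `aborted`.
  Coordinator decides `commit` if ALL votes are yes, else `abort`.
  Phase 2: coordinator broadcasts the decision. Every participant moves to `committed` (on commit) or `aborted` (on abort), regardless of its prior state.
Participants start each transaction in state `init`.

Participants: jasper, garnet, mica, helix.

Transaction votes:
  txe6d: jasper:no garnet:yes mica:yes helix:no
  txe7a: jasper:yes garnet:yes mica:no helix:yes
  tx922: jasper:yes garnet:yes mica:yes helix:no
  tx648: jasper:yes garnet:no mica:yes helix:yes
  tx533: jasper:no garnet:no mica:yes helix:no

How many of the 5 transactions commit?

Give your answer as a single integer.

Answer: 0

Derivation:
txe6d: no from jasper, helix -> abort (commits=0)
txe7a: no from mica -> abort (commits=0)
tx922: no from helix -> abort (commits=0)
tx648: no from garnet -> abort (commits=0)
tx533: no from jasper, garnet, helix -> abort (commits=0)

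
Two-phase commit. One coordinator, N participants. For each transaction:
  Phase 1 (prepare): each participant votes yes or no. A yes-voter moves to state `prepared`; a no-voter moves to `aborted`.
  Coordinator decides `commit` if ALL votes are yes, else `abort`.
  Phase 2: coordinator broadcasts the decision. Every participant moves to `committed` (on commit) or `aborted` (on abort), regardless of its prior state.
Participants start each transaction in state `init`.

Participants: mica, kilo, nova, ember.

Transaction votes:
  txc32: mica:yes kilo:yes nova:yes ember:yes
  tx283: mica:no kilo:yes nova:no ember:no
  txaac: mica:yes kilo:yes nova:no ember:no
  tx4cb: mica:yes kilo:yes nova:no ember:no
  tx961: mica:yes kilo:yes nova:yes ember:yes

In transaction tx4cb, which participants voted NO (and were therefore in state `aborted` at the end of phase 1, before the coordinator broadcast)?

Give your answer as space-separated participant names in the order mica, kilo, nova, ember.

Answer: nova ember

Derivation:
Txn tx4cb phase 1: mica yes -> prepared; kilo yes -> prepared; nova no -> aborted; ember no -> aborted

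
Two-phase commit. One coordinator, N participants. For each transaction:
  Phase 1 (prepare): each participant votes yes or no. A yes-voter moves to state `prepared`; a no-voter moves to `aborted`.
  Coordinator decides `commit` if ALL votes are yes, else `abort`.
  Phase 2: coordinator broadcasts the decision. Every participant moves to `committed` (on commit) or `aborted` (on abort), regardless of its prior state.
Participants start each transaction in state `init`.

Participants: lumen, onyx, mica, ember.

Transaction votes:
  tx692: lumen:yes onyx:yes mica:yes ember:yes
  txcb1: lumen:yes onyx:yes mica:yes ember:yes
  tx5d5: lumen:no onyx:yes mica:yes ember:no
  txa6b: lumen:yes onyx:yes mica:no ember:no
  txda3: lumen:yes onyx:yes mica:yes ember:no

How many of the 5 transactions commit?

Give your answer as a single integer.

tx692: all yes -> commit (commits=1)
txcb1: all yes -> commit (commits=2)
tx5d5: no from lumen, ember -> abort (commits=2)
txa6b: no from mica, ember -> abort (commits=2)
txda3: no from ember -> abort (commits=2)

Answer: 2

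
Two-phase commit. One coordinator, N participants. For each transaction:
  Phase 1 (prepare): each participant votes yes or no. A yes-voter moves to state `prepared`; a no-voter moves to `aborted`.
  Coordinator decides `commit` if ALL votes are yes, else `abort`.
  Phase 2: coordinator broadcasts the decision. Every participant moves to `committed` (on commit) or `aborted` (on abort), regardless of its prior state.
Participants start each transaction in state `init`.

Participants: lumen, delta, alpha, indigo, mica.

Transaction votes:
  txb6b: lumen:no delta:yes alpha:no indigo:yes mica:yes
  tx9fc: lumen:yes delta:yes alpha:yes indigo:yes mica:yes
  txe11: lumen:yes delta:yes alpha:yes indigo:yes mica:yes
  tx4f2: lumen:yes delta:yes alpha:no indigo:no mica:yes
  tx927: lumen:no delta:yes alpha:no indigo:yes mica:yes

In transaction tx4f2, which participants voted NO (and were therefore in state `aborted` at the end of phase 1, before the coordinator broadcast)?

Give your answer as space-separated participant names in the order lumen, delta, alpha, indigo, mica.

Txn tx4f2 phase 1: lumen yes -> prepared; delta yes -> prepared; alpha no -> aborted; indigo no -> aborted; mica yes -> prepared

Answer: alpha indigo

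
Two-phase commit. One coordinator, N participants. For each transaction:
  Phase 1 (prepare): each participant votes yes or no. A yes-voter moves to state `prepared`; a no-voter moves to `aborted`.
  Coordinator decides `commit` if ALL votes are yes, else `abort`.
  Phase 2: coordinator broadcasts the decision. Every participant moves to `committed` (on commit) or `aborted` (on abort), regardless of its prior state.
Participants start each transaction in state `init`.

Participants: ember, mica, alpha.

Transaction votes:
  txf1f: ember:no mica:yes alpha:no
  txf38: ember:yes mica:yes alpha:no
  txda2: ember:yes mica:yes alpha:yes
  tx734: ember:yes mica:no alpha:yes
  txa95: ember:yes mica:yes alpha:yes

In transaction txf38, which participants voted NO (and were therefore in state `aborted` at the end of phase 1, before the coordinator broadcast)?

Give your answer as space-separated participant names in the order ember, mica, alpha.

Answer: alpha

Derivation:
Txn txf38 phase 1: ember yes -> prepared; mica yes -> prepared; alpha no -> aborted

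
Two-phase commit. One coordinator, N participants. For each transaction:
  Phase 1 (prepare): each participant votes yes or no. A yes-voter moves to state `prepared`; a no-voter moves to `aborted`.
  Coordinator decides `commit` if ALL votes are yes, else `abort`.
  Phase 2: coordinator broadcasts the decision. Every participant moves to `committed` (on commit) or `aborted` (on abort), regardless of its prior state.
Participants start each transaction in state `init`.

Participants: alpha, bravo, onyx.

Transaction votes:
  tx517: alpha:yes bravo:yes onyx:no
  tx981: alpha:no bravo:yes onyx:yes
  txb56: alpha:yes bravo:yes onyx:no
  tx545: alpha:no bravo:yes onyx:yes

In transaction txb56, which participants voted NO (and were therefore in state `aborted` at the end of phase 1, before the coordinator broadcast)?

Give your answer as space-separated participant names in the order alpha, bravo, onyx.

Txn txb56 phase 1: alpha yes -> prepared; bravo yes -> prepared; onyx no -> aborted

Answer: onyx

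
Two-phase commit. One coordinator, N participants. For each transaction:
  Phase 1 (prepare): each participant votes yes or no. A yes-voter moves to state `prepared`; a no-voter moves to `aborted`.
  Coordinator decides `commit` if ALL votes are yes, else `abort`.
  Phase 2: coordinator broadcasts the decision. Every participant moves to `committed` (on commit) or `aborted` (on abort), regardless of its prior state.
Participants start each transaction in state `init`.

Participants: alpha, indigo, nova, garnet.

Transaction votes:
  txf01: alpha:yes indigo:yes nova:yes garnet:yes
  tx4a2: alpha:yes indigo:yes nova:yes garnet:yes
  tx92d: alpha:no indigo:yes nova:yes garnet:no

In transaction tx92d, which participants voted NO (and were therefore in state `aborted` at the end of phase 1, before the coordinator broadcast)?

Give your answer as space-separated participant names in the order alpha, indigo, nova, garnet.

Txn tx92d phase 1: alpha no -> aborted; indigo yes -> prepared; nova yes -> prepared; garnet no -> aborted

Answer: alpha garnet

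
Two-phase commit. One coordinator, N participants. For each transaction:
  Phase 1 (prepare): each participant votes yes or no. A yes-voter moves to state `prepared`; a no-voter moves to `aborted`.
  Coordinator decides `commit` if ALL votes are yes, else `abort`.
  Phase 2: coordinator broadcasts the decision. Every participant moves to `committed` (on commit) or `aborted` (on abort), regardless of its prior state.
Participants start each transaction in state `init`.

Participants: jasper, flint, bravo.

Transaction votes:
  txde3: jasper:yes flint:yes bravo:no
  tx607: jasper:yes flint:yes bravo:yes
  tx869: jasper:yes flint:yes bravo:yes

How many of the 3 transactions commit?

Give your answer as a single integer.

txde3: no from bravo -> abort (commits=0)
tx607: all yes -> commit (commits=1)
tx869: all yes -> commit (commits=2)

Answer: 2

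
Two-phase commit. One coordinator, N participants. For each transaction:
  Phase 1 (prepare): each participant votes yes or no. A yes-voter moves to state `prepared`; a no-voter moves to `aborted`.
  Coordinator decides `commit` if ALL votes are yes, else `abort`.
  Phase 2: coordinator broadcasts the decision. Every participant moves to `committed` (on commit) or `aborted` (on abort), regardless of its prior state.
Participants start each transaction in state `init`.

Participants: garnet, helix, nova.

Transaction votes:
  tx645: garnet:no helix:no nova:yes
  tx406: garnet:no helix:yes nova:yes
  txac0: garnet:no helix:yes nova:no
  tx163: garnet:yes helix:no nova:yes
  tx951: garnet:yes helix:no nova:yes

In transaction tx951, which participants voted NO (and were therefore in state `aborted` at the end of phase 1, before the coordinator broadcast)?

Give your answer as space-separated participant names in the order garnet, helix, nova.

Answer: helix

Derivation:
Txn tx951 phase 1: garnet yes -> prepared; helix no -> aborted; nova yes -> prepared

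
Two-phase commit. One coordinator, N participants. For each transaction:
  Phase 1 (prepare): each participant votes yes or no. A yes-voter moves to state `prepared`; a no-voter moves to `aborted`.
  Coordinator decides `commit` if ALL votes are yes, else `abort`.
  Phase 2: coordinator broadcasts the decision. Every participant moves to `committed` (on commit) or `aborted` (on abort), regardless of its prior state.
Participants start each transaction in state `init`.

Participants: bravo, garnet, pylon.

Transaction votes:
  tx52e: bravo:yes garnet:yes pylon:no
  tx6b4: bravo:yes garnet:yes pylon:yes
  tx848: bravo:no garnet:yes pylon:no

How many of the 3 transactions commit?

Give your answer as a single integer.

Answer: 1

Derivation:
tx52e: no from pylon -> abort (commits=0)
tx6b4: all yes -> commit (commits=1)
tx848: no from bravo, pylon -> abort (commits=1)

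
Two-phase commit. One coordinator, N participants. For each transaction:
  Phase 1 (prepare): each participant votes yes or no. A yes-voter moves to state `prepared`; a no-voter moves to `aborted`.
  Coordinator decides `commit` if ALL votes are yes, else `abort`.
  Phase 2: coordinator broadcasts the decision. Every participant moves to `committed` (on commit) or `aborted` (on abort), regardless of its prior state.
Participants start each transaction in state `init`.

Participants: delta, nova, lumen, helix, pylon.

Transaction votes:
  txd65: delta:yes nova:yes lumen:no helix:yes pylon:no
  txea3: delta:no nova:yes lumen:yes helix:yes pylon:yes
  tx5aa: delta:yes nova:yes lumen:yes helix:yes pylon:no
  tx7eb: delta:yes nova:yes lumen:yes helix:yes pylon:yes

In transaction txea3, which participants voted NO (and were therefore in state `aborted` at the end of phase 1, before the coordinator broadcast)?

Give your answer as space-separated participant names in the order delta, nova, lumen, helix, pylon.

Txn txea3 phase 1: delta no -> aborted; nova yes -> prepared; lumen yes -> prepared; helix yes -> prepared; pylon yes -> prepared

Answer: delta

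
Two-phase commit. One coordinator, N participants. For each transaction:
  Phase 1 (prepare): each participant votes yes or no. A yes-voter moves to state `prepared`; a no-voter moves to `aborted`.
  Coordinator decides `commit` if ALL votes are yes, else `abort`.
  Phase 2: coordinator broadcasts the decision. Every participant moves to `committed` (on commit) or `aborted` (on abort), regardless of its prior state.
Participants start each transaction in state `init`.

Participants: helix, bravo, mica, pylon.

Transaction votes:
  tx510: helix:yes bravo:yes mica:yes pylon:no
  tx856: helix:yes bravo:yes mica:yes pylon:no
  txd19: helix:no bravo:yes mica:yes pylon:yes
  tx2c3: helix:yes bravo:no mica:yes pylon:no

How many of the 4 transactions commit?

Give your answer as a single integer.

Answer: 0

Derivation:
tx510: no from pylon -> abort (commits=0)
tx856: no from pylon -> abort (commits=0)
txd19: no from helix -> abort (commits=0)
tx2c3: no from bravo, pylon -> abort (commits=0)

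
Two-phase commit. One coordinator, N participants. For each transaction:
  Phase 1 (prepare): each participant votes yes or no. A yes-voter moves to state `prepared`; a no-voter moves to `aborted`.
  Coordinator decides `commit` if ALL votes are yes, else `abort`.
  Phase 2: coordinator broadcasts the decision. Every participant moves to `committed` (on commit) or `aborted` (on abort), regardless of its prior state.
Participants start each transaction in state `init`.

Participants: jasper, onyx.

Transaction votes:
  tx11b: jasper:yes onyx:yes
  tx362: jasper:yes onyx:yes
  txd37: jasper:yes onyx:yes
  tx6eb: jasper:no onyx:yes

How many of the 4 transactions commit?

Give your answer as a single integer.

tx11b: all yes -> commit (commits=1)
tx362: all yes -> commit (commits=2)
txd37: all yes -> commit (commits=3)
tx6eb: no from jasper -> abort (commits=3)

Answer: 3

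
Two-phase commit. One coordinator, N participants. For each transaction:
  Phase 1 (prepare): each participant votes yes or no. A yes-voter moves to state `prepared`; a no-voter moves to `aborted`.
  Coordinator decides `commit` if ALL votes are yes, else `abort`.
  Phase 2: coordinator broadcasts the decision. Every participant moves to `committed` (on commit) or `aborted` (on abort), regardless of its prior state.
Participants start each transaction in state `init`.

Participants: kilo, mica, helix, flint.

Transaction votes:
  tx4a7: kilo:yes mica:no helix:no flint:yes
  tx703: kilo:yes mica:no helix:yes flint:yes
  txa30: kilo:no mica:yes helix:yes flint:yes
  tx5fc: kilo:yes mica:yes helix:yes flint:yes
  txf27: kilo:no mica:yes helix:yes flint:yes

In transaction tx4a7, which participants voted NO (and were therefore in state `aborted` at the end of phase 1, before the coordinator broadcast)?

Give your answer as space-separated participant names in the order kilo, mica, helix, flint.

Txn tx4a7 phase 1: kilo yes -> prepared; mica no -> aborted; helix no -> aborted; flint yes -> prepared

Answer: mica helix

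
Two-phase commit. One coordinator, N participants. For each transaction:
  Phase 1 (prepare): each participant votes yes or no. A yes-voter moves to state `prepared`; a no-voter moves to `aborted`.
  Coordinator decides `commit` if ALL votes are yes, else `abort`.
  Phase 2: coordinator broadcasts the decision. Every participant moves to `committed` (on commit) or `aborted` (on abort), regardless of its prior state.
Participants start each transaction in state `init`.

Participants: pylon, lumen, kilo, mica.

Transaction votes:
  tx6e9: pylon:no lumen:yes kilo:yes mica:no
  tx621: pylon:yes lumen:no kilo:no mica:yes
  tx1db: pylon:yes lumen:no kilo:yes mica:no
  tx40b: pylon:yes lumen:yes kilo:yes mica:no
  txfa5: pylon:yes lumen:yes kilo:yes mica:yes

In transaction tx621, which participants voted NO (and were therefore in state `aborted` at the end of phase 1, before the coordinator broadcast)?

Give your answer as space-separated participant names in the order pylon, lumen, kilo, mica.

Txn tx621 phase 1: pylon yes -> prepared; lumen no -> aborted; kilo no -> aborted; mica yes -> prepared

Answer: lumen kilo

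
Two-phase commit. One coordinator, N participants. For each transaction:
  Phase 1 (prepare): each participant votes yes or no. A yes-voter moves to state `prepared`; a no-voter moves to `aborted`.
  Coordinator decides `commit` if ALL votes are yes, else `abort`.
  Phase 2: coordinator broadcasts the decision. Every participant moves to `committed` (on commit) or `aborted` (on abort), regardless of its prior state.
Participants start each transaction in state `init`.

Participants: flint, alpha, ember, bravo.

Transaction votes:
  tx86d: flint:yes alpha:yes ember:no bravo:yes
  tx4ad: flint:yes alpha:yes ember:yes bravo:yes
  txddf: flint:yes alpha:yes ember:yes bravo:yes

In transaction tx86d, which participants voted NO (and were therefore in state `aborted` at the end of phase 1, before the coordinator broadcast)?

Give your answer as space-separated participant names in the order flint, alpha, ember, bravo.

Answer: ember

Derivation:
Txn tx86d phase 1: flint yes -> prepared; alpha yes -> prepared; ember no -> aborted; bravo yes -> prepared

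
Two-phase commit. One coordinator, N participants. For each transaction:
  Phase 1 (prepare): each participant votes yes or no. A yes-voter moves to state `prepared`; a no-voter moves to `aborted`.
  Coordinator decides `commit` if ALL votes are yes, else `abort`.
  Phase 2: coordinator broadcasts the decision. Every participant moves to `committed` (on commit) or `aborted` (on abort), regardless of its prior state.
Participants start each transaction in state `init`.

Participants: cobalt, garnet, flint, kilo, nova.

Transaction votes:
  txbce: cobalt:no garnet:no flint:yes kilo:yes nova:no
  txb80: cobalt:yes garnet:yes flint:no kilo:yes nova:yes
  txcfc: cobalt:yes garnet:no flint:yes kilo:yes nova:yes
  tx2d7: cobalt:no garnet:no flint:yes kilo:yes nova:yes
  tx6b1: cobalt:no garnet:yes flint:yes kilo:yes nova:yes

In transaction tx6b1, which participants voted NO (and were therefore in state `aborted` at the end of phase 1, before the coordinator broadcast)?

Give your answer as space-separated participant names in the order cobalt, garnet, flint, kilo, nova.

Txn tx6b1 phase 1: cobalt no -> aborted; garnet yes -> prepared; flint yes -> prepared; kilo yes -> prepared; nova yes -> prepared

Answer: cobalt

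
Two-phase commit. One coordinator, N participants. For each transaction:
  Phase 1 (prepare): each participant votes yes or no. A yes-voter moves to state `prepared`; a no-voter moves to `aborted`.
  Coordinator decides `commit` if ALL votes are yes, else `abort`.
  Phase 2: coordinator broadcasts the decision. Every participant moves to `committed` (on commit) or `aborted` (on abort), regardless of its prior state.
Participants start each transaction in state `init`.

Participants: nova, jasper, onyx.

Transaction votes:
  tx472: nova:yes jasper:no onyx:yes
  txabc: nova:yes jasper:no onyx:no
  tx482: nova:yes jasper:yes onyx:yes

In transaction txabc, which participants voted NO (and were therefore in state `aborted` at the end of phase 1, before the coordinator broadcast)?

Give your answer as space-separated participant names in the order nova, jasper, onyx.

Answer: jasper onyx

Derivation:
Txn txabc phase 1: nova yes -> prepared; jasper no -> aborted; onyx no -> aborted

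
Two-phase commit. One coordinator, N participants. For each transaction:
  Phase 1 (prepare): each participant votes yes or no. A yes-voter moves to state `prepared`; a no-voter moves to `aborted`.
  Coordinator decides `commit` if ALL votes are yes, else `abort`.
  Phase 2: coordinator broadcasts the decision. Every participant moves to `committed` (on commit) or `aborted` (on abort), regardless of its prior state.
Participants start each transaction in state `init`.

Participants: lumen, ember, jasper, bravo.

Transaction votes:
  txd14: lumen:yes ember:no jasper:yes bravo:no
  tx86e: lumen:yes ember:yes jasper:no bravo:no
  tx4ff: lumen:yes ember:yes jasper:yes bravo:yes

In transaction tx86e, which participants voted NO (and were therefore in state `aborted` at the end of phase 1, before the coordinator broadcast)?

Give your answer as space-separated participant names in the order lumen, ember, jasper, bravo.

Answer: jasper bravo

Derivation:
Txn tx86e phase 1: lumen yes -> prepared; ember yes -> prepared; jasper no -> aborted; bravo no -> aborted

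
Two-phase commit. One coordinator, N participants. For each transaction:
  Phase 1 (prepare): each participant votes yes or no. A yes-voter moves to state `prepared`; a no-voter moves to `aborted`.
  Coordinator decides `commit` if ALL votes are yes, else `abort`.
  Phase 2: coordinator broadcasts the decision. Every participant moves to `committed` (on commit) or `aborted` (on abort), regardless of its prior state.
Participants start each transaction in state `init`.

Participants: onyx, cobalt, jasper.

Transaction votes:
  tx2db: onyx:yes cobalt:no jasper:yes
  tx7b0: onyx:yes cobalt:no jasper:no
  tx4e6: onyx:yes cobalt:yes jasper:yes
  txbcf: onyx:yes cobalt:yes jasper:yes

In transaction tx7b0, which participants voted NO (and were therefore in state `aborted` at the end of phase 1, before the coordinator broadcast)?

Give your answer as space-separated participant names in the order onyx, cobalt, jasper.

Txn tx7b0 phase 1: onyx yes -> prepared; cobalt no -> aborted; jasper no -> aborted

Answer: cobalt jasper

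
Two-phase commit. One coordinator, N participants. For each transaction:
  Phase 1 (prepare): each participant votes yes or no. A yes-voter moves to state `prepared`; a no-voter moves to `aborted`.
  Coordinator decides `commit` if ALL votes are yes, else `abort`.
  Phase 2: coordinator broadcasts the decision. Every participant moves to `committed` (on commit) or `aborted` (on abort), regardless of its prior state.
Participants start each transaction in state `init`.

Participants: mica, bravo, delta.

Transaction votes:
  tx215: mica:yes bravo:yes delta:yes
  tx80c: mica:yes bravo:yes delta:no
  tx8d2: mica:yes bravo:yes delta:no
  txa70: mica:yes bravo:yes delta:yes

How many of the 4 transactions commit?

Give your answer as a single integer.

tx215: all yes -> commit (commits=1)
tx80c: no from delta -> abort (commits=1)
tx8d2: no from delta -> abort (commits=1)
txa70: all yes -> commit (commits=2)

Answer: 2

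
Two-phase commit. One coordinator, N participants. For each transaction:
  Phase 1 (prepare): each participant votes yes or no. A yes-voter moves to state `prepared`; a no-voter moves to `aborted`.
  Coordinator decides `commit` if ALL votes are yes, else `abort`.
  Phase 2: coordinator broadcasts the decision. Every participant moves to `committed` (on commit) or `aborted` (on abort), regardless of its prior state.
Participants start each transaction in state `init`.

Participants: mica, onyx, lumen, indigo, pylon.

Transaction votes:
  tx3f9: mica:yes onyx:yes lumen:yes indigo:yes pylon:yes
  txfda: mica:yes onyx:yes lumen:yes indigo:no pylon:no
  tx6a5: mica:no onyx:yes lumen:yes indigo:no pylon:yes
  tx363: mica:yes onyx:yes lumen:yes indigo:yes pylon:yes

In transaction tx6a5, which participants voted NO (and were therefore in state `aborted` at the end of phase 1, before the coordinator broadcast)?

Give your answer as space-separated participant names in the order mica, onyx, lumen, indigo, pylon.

Answer: mica indigo

Derivation:
Txn tx6a5 phase 1: mica no -> aborted; onyx yes -> prepared; lumen yes -> prepared; indigo no -> aborted; pylon yes -> prepared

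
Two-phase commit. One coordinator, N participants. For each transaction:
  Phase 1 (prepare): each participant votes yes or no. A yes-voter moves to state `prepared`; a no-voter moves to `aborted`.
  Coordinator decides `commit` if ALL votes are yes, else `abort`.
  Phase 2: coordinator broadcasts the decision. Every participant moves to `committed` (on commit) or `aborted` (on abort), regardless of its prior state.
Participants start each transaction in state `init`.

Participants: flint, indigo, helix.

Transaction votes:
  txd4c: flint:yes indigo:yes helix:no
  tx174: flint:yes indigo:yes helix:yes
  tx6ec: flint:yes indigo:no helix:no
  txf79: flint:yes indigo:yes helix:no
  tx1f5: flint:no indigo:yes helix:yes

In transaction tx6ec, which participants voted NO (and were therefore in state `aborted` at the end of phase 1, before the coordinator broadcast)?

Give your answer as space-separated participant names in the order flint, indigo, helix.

Txn tx6ec phase 1: flint yes -> prepared; indigo no -> aborted; helix no -> aborted

Answer: indigo helix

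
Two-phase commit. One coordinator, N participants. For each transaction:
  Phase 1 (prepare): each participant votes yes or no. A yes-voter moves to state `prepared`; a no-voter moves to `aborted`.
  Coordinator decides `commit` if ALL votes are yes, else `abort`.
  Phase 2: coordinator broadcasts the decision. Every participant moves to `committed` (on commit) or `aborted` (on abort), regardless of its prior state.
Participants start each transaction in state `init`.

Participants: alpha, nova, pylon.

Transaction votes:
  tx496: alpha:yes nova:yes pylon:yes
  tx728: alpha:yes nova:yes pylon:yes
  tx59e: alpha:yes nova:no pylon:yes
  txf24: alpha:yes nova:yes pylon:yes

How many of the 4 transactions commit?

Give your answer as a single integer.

Answer: 3

Derivation:
tx496: all yes -> commit (commits=1)
tx728: all yes -> commit (commits=2)
tx59e: no from nova -> abort (commits=2)
txf24: all yes -> commit (commits=3)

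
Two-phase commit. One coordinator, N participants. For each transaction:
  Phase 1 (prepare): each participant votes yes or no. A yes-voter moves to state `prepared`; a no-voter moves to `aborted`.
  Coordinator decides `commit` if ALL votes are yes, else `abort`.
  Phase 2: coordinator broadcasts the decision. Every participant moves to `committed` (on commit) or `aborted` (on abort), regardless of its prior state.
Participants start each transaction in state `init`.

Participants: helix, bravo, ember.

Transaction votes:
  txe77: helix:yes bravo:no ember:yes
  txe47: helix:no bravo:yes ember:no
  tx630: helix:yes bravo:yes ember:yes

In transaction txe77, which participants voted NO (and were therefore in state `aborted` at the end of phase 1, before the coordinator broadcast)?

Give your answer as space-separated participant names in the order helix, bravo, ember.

Answer: bravo

Derivation:
Txn txe77 phase 1: helix yes -> prepared; bravo no -> aborted; ember yes -> prepared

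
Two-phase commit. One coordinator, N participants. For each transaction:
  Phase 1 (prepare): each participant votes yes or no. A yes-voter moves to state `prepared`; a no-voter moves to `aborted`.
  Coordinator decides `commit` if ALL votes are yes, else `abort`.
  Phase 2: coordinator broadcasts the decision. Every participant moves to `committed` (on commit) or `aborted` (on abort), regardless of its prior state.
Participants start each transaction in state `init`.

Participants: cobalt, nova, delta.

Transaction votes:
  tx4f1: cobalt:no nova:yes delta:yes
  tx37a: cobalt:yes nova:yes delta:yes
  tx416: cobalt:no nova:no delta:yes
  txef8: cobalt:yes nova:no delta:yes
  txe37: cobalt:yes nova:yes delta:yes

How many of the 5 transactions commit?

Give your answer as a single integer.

tx4f1: no from cobalt -> abort (commits=0)
tx37a: all yes -> commit (commits=1)
tx416: no from cobalt, nova -> abort (commits=1)
txef8: no from nova -> abort (commits=1)
txe37: all yes -> commit (commits=2)

Answer: 2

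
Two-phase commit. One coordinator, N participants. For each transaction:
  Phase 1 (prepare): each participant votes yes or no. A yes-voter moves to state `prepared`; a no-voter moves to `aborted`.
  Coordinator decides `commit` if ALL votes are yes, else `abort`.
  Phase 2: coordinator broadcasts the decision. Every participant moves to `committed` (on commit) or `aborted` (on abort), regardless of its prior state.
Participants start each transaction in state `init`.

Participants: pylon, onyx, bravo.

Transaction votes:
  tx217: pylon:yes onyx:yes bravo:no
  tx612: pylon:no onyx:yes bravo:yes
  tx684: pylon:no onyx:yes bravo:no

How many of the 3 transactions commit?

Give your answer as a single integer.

tx217: no from bravo -> abort (commits=0)
tx612: no from pylon -> abort (commits=0)
tx684: no from pylon, bravo -> abort (commits=0)

Answer: 0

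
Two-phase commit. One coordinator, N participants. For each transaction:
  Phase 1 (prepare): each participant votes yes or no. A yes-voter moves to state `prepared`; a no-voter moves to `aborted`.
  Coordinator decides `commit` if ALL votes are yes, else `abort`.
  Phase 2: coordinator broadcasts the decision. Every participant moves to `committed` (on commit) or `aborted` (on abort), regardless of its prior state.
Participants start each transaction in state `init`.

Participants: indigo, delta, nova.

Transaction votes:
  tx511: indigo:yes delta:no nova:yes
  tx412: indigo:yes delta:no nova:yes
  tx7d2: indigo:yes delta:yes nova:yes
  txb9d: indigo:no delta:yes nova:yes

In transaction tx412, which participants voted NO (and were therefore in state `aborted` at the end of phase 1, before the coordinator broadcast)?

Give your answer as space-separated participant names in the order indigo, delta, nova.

Answer: delta

Derivation:
Txn tx412 phase 1: indigo yes -> prepared; delta no -> aborted; nova yes -> prepared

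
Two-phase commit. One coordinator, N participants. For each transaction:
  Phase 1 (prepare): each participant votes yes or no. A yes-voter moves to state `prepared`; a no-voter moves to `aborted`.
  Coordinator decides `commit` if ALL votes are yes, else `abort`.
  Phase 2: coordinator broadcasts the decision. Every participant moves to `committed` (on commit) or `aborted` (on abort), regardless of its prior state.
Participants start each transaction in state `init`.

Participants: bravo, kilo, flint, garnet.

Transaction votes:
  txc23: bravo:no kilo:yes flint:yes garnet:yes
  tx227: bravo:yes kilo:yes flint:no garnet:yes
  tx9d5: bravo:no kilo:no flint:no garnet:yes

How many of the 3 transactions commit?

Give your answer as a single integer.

txc23: no from bravo -> abort (commits=0)
tx227: no from flint -> abort (commits=0)
tx9d5: no from bravo, kilo, flint -> abort (commits=0)

Answer: 0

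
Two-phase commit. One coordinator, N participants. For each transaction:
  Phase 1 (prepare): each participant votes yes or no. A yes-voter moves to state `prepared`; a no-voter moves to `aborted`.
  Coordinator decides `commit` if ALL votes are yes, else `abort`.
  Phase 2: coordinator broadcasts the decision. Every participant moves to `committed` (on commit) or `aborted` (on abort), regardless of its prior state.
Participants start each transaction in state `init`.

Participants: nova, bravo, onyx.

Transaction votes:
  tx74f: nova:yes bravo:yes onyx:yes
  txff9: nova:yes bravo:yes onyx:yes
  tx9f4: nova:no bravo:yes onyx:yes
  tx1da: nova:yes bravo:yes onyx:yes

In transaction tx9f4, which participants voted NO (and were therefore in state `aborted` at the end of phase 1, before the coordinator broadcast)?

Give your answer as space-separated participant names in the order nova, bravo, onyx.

Answer: nova

Derivation:
Txn tx9f4 phase 1: nova no -> aborted; bravo yes -> prepared; onyx yes -> prepared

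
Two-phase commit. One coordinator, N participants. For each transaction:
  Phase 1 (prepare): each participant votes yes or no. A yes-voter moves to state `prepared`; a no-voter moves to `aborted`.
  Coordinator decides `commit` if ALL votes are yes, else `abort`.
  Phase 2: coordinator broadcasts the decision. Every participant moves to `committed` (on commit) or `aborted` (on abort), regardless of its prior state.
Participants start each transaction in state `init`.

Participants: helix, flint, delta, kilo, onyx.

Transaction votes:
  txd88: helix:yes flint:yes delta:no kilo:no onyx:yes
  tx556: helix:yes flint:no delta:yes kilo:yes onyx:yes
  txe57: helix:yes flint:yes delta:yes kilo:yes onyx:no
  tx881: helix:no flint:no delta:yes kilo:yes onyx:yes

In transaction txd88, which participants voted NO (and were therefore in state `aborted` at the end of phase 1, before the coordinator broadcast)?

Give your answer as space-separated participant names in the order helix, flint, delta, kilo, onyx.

Answer: delta kilo

Derivation:
Txn txd88 phase 1: helix yes -> prepared; flint yes -> prepared; delta no -> aborted; kilo no -> aborted; onyx yes -> prepared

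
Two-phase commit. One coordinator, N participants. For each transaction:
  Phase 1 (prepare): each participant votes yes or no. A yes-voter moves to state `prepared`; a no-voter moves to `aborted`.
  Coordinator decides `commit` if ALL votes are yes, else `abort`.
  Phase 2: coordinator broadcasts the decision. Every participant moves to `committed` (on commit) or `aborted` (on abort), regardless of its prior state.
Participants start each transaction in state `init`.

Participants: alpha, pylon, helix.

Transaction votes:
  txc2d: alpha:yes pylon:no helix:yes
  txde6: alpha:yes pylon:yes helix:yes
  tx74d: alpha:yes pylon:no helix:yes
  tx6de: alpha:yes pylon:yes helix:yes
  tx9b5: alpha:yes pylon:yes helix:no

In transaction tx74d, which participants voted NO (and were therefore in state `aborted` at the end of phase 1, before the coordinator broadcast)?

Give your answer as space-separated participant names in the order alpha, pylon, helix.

Txn tx74d phase 1: alpha yes -> prepared; pylon no -> aborted; helix yes -> prepared

Answer: pylon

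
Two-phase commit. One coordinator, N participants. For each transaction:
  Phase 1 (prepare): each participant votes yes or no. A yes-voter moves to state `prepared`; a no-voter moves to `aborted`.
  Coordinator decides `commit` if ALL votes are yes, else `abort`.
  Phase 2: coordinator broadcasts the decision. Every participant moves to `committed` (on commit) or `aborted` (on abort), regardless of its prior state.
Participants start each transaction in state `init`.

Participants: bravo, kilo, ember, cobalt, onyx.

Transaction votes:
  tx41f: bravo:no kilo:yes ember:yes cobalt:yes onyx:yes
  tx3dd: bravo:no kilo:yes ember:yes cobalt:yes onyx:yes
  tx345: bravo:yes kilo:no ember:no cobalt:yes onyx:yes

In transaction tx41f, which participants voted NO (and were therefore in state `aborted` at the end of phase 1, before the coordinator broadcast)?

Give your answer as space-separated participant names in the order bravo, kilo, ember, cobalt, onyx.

Txn tx41f phase 1: bravo no -> aborted; kilo yes -> prepared; ember yes -> prepared; cobalt yes -> prepared; onyx yes -> prepared

Answer: bravo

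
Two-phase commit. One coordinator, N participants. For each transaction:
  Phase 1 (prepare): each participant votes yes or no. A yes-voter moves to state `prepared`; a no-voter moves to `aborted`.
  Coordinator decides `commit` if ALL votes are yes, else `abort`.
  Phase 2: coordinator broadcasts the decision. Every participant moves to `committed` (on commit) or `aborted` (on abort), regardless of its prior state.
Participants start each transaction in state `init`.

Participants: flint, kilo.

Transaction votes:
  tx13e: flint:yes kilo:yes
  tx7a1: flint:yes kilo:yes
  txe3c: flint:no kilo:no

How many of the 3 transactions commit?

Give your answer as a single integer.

tx13e: all yes -> commit (commits=1)
tx7a1: all yes -> commit (commits=2)
txe3c: no from flint, kilo -> abort (commits=2)

Answer: 2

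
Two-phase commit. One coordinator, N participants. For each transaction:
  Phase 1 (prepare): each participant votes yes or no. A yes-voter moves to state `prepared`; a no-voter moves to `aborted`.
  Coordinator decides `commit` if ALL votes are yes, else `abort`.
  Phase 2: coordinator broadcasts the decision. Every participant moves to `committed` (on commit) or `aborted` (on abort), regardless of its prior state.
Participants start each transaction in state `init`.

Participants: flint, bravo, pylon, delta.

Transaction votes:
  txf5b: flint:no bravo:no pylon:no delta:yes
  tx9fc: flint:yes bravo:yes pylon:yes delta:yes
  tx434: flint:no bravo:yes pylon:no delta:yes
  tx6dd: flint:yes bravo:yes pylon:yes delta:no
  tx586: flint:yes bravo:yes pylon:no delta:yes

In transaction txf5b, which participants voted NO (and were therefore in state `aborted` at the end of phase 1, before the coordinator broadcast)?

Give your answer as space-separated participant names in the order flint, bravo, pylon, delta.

Answer: flint bravo pylon

Derivation:
Txn txf5b phase 1: flint no -> aborted; bravo no -> aborted; pylon no -> aborted; delta yes -> prepared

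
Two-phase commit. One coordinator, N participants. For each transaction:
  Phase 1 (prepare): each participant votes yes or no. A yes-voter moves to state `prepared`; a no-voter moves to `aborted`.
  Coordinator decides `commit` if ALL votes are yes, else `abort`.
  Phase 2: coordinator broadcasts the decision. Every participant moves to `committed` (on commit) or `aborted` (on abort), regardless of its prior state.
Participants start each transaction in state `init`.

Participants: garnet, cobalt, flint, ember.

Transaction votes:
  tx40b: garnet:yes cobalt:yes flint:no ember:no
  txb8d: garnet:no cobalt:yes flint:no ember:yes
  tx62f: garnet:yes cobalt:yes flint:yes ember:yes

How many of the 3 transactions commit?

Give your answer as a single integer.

Answer: 1

Derivation:
tx40b: no from flint, ember -> abort (commits=0)
txb8d: no from garnet, flint -> abort (commits=0)
tx62f: all yes -> commit (commits=1)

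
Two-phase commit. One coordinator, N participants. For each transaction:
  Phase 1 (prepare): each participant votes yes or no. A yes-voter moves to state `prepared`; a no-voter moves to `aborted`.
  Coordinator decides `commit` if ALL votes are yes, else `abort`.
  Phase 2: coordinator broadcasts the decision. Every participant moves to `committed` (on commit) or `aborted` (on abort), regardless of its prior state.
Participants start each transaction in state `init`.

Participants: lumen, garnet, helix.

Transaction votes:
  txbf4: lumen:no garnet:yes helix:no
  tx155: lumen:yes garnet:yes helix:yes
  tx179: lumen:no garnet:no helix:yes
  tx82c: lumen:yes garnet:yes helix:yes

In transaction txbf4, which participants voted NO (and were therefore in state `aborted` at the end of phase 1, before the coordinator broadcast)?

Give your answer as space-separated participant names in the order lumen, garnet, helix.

Txn txbf4 phase 1: lumen no -> aborted; garnet yes -> prepared; helix no -> aborted

Answer: lumen helix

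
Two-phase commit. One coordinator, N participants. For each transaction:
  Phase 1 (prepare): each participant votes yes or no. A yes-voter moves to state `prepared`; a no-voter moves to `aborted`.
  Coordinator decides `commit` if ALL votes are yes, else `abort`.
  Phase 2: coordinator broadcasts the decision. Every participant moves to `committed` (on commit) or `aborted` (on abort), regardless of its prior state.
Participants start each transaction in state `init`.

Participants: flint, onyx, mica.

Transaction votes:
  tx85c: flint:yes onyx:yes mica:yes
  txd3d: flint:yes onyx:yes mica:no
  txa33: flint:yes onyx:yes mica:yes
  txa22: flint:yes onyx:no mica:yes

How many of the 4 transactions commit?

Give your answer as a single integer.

Answer: 2

Derivation:
tx85c: all yes -> commit (commits=1)
txd3d: no from mica -> abort (commits=1)
txa33: all yes -> commit (commits=2)
txa22: no from onyx -> abort (commits=2)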